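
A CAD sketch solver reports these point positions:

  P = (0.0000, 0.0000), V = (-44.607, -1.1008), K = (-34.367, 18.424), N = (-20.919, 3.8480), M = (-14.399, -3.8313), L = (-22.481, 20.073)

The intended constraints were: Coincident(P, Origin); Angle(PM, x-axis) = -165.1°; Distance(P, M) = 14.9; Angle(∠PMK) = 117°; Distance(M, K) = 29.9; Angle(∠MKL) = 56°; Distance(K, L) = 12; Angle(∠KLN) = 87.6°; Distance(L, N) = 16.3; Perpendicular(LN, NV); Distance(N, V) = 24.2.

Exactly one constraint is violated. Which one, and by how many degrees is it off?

Perpendicular(LN, NV) — off by 6.30°.

P = (0.00, 0.00) ✓; PM at -165.1° ✓; |PM| = 14.90 ✓; ∠PMK = 117.0° ✓; |MK| = 29.90 ✓; ∠MKL = 56.00° ✓; |KL| = 12.00 ✓; ∠KLN = 87.60° ✓; |LN| = 16.30 ✓; ∠(LN, NV) = 83.70° ✗; |NV| = 24.20 ✓.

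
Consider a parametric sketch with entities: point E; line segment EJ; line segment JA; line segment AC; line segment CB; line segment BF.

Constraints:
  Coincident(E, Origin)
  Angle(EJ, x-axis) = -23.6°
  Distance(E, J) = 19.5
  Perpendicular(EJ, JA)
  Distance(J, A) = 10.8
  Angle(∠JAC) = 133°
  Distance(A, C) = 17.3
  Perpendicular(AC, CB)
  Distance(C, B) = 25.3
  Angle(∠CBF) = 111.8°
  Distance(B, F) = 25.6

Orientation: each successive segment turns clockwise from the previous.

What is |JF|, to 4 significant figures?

26.92

E is at the origin; EJ runs at -23.6° with length 19.5, so J = (17.87, -7.807). EJ ⟂ JA, so JA runs at -113.6°; with |JA| = 10.8, A = (13.55, -17.70). ∠JAC = 133.0° gives AC at -160.6° from the x-axis; with |AC| = 17.3, C = (-2.772, -23.45). The perpendicularity gives CB at right angles to AC, so CB runs at 109.4°; with |CB| = 25.3, B = (-11.18, 0.4136). ∠CBF = 111.8° gives BF at 41.20° from the x-axis; with |BF| = 25.6, F = (8.086, 17.28). Then |JF| = |F − J| = 26.92.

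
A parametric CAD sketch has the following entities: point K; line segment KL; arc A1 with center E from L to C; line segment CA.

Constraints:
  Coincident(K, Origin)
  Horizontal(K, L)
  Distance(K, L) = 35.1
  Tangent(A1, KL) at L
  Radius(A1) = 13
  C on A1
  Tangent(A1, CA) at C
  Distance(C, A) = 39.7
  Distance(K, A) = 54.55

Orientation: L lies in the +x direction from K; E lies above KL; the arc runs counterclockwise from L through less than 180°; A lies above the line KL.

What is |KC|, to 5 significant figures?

49.769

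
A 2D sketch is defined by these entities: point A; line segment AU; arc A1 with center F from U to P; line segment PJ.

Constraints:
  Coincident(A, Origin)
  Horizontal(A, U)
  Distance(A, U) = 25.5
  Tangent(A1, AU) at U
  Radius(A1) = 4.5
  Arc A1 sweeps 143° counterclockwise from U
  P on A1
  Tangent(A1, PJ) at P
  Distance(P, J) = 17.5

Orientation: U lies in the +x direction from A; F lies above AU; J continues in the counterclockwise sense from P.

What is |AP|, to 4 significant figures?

29.35

A1 meets AU tangentially, so FU is at right angles to AU, so F = U + (0, 4.5) = (25.50, 4.500). On A1, U sits at bearing -90° from F; a 143° counterclockwise sweep puts P at bearing 53°, so P = F + 4.5·(cos 53°, sin 53°) = (28.21, 8.094). Then |AP| = |P − A| = 29.35.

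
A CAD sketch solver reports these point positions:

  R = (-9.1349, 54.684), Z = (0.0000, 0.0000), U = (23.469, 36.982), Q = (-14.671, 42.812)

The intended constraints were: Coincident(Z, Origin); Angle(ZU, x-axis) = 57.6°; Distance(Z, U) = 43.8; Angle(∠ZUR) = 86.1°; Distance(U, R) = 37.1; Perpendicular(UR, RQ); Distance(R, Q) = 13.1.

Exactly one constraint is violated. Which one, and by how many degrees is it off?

Perpendicular(UR, RQ) — off by 3.50°.

Z = (0.00, 0.00) ✓; ZU at 57.60° ✓; |ZU| = 43.80 ✓; ∠ZUR = 86.10° ✓; |UR| = 37.10 ✓; ∠(UR, RQ) = 93.50° ✗; |RQ| = 13.10 ✓.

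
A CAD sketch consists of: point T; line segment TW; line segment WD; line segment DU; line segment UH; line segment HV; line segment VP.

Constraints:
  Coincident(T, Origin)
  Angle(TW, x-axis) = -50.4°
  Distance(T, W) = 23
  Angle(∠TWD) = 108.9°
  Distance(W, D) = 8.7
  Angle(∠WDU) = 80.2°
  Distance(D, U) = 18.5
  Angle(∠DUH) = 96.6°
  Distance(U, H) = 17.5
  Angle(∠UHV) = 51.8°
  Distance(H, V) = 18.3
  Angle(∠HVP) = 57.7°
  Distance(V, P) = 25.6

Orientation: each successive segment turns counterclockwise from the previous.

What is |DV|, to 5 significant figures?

9.2205

T is at the origin; TW runs at -50.4° with length 23.0, so W = (14.661, -17.722). ∠TWD = 108.9° gives WD at 20.700° from the x-axis; with |WD| = 8.7, D = (22.799, -14.647). ∠WDU = 80.2° gives DU at 120.50° from the x-axis; with |DU| = 18.5, U = (13.410, 1.2936). ∠DUH = 96.6° gives UH at -156.10° from the x-axis; with |UH| = 17.5, H = (-2.5898, -5.7964). ∠UHV = 51.8° gives HV at -27.900° from the x-axis; with |HV| = 18.3, V = (13.583, -14.360). Then |DV| = |V − D| = 9.2205.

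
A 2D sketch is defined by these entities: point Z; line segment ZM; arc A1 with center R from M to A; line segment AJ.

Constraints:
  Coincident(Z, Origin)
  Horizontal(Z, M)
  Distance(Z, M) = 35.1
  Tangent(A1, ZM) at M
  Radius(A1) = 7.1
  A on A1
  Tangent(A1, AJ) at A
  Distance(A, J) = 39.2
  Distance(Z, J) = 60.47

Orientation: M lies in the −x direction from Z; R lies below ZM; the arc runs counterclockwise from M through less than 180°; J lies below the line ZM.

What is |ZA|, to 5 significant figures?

42.881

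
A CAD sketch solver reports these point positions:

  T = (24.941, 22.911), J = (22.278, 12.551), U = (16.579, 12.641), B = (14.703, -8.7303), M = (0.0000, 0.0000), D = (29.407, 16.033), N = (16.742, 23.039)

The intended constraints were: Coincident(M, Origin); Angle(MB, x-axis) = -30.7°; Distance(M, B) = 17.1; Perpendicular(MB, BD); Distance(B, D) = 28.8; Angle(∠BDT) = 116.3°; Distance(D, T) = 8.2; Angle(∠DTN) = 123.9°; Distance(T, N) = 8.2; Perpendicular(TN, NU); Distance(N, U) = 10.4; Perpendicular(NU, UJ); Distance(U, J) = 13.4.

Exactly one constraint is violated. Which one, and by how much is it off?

Distance(U, J) = 13.4 — off by 7.70.

M = (0.00, 0.00) ✓; MB at -30.70° ✓; |MB| = 17.10 ✓; ∠(MB, BD) = 90.00° ✓; |BD| = 28.80 ✓; ∠BDT = 116.3° ✓; |DT| = 8.201 ✓; ∠DTN = 123.9° ✓; |TN| = 8.200 ✓; ∠(TN, NU) = 90.00° ✓; |NU| = 10.40 ✓; ∠(NU, UJ) = 89.99° ✓; |UJ| = 5.700 ✗.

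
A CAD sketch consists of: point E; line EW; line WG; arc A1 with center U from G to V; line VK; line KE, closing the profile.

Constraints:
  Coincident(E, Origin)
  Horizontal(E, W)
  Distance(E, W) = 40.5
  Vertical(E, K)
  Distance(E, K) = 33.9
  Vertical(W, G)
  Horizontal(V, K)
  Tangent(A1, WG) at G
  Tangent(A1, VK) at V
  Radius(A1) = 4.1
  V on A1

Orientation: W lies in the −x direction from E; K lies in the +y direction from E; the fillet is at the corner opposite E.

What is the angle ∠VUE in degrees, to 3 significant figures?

129°

E is at the origin; EW is horizontal with |EW| = 40.5 and W on the −x side, so W = (-40.5, 0.00). E and K share the same x with |EK| = 33.9 and K on the +y side, so K = (0.00, 33.9). The virtual corner opposite E is at (-40.5, 33.9). Since A1 is tangent to WG there, UG ⟂ WG and since A1 is tangent to VK there, UV ⟂ VK, with radius 4.1, so the center U sits 4.1 in from both sides at U = (-36.4, 29.8). That places the tangent points at G = (-40.5, 29.8) on WG and V = (-36.4, 33.9) on VK. Then cos ∠VUE = UV·UE / (|UV||UE|), giving 129°.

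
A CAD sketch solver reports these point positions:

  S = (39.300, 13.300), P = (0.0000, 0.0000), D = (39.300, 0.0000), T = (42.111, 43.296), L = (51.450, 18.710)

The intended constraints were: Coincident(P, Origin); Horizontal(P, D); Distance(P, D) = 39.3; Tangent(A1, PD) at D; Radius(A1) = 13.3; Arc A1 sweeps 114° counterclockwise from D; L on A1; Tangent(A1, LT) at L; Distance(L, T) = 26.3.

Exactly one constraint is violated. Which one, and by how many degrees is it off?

Tangent(A1, LT) at L — off by 3.20°.

P = (0.00, 0.00) ✓; P.y = 0.00, D.y = 0.00 ✓; |PD| = 39.30 ✓; ∠(SD, DP) = 90.00° ✓; |SD| = 13.30 ✓; bearing(S→L) − bearing(S→D) = 114.0° ✓; |SL| = 13.30 ✓; ∠(SL, LT) = 93.20° ✗; |LT| = 26.30 ✓.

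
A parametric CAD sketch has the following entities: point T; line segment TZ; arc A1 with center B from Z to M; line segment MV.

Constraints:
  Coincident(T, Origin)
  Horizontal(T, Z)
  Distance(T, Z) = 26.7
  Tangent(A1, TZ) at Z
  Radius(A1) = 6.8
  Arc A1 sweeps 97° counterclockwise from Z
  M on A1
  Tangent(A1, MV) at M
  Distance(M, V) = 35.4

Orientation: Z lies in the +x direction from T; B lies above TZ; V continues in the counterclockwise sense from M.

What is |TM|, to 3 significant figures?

34.3

The tangent condition forces BZ to be normal to TZ, so B = Z + (0, 6.8) = (26.7, 6.80). On A1, Z sits at bearing -90° from B; a 97° counterclockwise sweep puts M at bearing 7°, so M = B + 6.8·(cos 7°, sin 7°) = (33.4, 7.63). Then |TM| = |M − T| = 34.3.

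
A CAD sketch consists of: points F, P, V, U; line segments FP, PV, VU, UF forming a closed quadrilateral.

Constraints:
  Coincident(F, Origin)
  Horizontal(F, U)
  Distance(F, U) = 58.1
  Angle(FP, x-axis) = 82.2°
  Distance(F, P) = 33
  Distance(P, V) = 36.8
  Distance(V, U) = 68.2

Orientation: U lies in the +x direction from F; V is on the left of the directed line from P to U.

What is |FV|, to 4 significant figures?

67.17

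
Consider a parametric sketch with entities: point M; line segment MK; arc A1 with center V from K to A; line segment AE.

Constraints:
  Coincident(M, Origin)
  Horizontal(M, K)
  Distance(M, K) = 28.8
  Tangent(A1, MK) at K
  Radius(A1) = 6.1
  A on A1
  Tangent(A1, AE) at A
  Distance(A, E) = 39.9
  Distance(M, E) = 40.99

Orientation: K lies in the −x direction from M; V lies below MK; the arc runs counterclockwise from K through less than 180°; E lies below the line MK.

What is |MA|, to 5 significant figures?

34.910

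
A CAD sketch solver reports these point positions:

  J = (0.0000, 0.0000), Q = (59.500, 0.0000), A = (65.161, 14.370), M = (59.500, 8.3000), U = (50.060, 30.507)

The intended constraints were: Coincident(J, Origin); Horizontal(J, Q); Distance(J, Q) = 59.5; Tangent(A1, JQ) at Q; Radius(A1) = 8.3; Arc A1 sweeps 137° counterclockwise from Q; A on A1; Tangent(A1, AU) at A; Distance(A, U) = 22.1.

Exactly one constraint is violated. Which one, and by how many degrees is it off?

Tangent(A1, AU) at A — off by 3.90°.

J = (0.00, 0.00) ✓; J.y = 0.00, Q.y = 0.00 ✓; |JQ| = 59.50 ✓; ∠(MQ, QJ) = 90.00° ✓; |MQ| = 8.300 ✓; bearing(M→A) − bearing(M→Q) = 137.0° ✓; |MA| = 8.300 ✓; ∠(MA, AU) = 93.90° ✗; |AU| = 22.10 ✓.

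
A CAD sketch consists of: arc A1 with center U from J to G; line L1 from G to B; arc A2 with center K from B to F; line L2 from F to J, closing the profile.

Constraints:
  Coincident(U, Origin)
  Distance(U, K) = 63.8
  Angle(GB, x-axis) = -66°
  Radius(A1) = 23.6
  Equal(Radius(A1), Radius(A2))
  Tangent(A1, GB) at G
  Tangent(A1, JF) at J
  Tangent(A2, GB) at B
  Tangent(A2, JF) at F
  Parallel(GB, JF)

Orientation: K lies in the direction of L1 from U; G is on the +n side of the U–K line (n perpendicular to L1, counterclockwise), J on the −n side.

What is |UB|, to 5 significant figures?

68.025

The slot axis is L1's direction at -66.0°, so u = (cos -66.0°, sin -66.0°) = (0.40674, -0.91355) and n = (−sin -66.0°, cos -66.0°) = (0.91355, 0.40674). U is at the origin and K lies 63.8 along u from U, so K = 63.8·u = (25.950, -58.284). Tangency of A1 to both parallel lines with radius 23.6 puts G and J at U ± 23.6·n: G = (21.560, 9.5990), J = (-21.560, -9.5990). Equal radii place B and F the same way about K: B = K + 23.6·n = (47.509, -48.685), F = K − 23.6·n = (4.3901, -67.883). Then |UB| = |B − U| = 68.025.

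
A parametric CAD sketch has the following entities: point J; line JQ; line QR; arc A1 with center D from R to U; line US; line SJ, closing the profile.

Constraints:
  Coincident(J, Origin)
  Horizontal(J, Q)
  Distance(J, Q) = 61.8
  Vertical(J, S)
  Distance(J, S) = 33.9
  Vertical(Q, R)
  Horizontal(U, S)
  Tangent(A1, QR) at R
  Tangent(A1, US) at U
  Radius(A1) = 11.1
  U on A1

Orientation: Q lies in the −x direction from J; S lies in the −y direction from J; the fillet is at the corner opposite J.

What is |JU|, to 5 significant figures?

60.989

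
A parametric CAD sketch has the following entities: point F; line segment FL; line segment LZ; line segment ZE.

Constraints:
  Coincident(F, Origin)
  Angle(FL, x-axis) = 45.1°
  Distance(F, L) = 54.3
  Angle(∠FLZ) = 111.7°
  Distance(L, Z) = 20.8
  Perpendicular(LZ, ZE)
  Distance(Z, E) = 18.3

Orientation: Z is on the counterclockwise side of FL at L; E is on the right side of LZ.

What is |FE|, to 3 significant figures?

80.0

∠FLZ = 111.7°, so LZ runs at 45.1° + (180° − 111.7°) = 113° from the x-axis; with |LZ| = 20.8, Z = L + 20.8·(cos 113°, sin 113°) = (30.1, 57.6). The perpendicularity gives ZE at right angles to LZ; with |ZE| = 18.3 on the right of LZ, E = Z + 18.3·(0.918, 0.397) = (46.9, 64.8). Then |FE| = |E − F| = 80.0.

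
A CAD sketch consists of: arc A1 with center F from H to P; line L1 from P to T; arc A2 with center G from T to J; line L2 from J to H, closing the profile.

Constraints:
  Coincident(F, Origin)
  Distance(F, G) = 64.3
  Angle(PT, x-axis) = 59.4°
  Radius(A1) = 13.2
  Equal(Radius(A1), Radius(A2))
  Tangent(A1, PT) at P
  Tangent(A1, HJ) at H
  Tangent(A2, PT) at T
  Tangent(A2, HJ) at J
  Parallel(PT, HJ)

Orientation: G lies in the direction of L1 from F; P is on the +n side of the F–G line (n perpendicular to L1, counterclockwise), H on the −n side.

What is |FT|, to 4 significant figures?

65.64

The slot axis is L1's direction at 59.4°, so u = (cos 59.4°, sin 59.4°) = (0.5090, 0.8607) and n = (−sin 59.4°, cos 59.4°) = (-0.8607, 0.5090). F is at the origin and G lies 64.3 along u from F, so G = 64.3·u = (32.73, 55.35). Tangency of A1 to both parallel lines with radius 13.2 puts P and H at F ± 13.2·n: P = (-11.36, 6.719), H = (11.36, -6.719). Equal radii place T and J the same way about G: T = G + 13.2·n = (21.37, 62.07), J = G − 13.2·n = (44.09, 48.63). Then |FT| = |T − F| = 65.64.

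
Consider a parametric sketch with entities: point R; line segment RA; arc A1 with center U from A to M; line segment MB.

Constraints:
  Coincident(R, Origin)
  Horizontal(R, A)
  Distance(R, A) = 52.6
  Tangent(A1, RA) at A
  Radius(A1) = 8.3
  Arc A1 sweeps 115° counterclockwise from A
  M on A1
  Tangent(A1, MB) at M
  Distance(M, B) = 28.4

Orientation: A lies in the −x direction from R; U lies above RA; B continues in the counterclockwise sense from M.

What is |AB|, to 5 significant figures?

37.813

R is at the origin; RA is horizontal with |RA| = 52.6 and A on the −x side, so A = (-52.600, 0.0000). A1 meets RA tangentially, so UA is at right angles to RA, so U = A + (0, 8.3) = (-52.600, 8.3000). On A1, A sits at bearing -90° from U; a 115° counterclockwise sweep puts M at bearing 25°, so M = U + 8.3·(cos 25°, sin 25°) = (-45.078, 11.808). Since A1 is tangent to MB there, UM ⟂ MB, so MB runs along (−sin 25°, cos 25°); with |MB| = 28.4, B = (-57.080, 37.547). Then |AB| = |B − A| = 37.813.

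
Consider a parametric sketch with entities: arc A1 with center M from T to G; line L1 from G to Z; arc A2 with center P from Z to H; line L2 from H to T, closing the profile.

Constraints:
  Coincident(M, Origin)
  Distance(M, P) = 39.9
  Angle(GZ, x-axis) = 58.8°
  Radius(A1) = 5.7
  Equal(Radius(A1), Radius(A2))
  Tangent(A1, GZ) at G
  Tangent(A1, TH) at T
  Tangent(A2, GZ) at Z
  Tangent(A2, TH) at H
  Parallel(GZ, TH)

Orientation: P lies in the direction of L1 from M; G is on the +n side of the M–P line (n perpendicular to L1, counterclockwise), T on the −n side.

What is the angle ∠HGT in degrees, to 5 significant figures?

74.055°

The slot axis is L1's direction at 58.8°, so u = (cos 58.8°, sin 58.8°) = (0.51803, 0.85536) and n = (−sin 58.8°, cos 58.8°) = (-0.85536, 0.51803). M is at the origin and P lies 39.9 along u from M, so P = 39.9·u = (20.669, 34.129). Tangency of A1 to both parallel lines with radius 5.7 puts G and T at M ± 5.7·n: G = (-4.8756, 2.9528), T = (4.8756, -2.9528). Equal radii place Z and H the same way about P: Z = P + 5.7·n = (15.794, 37.082), H = P − 5.7·n = (25.545, 31.176). Then cos ∠HGT = GH·GT / (|GH||GT|), giving 74.055°.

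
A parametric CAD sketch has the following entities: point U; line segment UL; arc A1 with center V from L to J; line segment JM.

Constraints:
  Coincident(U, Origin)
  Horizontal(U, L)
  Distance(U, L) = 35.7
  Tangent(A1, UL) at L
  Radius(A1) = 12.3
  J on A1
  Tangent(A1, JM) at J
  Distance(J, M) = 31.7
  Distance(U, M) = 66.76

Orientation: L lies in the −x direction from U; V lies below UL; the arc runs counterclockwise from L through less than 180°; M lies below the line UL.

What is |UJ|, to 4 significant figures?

49.13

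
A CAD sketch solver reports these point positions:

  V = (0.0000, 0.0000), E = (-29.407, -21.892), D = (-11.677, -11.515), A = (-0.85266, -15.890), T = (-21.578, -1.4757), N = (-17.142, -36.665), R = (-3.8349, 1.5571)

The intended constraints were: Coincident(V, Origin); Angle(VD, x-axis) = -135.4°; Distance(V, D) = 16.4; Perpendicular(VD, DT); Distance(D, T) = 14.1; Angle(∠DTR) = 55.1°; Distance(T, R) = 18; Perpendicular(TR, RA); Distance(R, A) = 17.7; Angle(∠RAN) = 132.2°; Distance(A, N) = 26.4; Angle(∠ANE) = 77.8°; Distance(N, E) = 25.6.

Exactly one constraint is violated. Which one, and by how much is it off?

Distance(N, E) = 25.6 — off by 6.40.

V = (0.00, 0.00) ✓; VD at -135.4° ✓; |VD| = 16.40 ✓; ∠(VD, DT) = 90.00° ✓; |DT| = 14.10 ✓; ∠DTR = 55.10° ✓; |TR| = 18.00 ✓; ∠(TR, RA) = 90.00° ✓; |RA| = 17.70 ✓; ∠RAN = 132.2° ✓; |AN| = 26.40 ✓; ∠ANE = 77.80° ✓; |NE| = 19.20 ✗.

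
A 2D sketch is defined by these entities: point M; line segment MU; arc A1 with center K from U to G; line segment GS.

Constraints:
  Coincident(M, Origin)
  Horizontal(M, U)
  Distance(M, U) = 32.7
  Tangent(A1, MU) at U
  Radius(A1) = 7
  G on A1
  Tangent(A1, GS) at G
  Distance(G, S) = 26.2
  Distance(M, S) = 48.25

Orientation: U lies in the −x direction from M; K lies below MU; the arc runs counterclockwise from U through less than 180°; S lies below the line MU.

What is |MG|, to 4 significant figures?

40.44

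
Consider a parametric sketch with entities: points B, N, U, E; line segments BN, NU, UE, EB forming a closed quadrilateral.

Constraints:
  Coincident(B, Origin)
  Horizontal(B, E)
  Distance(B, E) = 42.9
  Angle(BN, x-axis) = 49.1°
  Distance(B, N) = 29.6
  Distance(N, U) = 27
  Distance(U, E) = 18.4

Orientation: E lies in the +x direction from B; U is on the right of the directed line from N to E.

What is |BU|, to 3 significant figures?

25.3

B is at the origin; B and E share the same y with |BE| = 42.9 and E in +x, so E = (42.9, 0). BN runs at 49.1° with |BN| = 29.6, so N = (19.4, 22.4). U is determined by |NU| = 27.0 and |UE| = 18.4 together: it lies at the intersection of circle(N, 27.0) and circle(E, 18.4). With |NE| = 32.5, the foot of the radical line on NE is 22.2 from N and the perpendicular offset is √(27.0² − 22.2²) = 15.3. Taking the right-of-NE solution: U = (25.0, -4.05).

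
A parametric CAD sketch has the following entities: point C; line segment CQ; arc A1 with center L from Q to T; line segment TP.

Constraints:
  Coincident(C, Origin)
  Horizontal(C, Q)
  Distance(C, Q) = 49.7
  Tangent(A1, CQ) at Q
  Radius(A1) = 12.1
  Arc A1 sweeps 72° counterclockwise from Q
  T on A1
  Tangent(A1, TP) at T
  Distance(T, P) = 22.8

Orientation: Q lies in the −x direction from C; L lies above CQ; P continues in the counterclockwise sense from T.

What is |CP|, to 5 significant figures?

43.276

C is at the origin; C and Q share the same y with |CQ| = 49.7 and Q on the −x side, so Q = (-49.700, 0.0000). Tangency of A1 to CQ means the radius LQ is perpendicular to CQ, so L = Q + (0, 12.1) = (-49.700, 12.100). On A1, Q sits at bearing -90° from L; a 72° counterclockwise sweep puts T at bearing -18°, so T = L + 12.1·(cos -18°, sin -18°) = (-38.192, 8.3609). Since A1 is tangent to TP there, LT ⟂ TP, so TP runs along (−sin -18°, cos -18°); with |TP| = 22.8, P = (-31.147, 30.045). Then |CP| = |P − C| = 43.276.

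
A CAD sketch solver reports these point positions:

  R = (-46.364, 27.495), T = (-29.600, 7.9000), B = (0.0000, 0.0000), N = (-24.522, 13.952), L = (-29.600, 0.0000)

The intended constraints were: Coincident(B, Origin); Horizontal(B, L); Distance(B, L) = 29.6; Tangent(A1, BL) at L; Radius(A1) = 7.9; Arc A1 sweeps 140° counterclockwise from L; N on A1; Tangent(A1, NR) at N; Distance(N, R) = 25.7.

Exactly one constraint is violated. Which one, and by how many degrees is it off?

Tangent(A1, NR) at N — off by 8.20°.

B = (0.00, 0.00) ✓; B.y = 0.00, L.y = 0.00 ✓; |BL| = 29.60 ✓; ∠(TL, LB) = 90.00° ✓; |TL| = 7.900 ✓; bearing(T→N) − bearing(T→L) = 140.0° ✓; |TN| = 7.900 ✓; ∠(TN, NR) = 81.80° ✗; |NR| = 25.70 ✓.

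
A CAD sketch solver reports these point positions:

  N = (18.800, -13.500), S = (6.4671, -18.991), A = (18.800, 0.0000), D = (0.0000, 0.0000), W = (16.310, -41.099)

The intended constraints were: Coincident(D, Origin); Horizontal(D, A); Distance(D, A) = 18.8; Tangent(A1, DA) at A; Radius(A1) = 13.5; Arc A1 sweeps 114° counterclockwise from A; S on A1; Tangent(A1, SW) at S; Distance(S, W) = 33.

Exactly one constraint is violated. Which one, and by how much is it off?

Distance(S, W) = 33 — off by 8.80.

D = (0.00, 0.00) ✓; D.y = 0.00, A.y = 0.00 ✓; |DA| = 18.80 ✓; ∠(NA, AD) = 90.00° ✓; |NA| = 13.50 ✓; bearing(N→S) − bearing(N→A) = 114.0° ✓; |NS| = 13.50 ✓; ∠(NS, SW) = 90.00° ✓; |SW| = 24.20 ✗.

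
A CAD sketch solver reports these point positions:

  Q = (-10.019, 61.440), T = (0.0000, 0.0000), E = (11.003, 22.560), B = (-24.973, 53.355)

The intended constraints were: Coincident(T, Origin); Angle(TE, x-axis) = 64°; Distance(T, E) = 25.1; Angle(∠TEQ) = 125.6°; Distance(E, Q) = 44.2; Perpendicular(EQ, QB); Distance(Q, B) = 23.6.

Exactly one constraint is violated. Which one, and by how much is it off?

Distance(Q, B) = 23.6 — off by 6.60.

T = (0.00, 0.00) ✓; TE at 64.00° ✓; |TE| = 25.10 ✓; ∠TEQ = 125.6° ✓; |EQ| = 44.20 ✓; ∠(EQ, QB) = 90.00° ✓; |QB| = 17.00 ✗.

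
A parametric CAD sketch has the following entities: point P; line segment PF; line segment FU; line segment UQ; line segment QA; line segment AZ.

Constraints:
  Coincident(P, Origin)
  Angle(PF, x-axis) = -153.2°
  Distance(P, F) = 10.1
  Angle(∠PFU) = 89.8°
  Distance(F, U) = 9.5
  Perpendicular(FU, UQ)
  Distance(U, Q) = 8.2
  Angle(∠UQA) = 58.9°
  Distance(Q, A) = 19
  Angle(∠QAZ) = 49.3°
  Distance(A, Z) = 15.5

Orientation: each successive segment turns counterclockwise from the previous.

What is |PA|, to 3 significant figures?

13.5

P is at the origin; PF runs at -153.2° with length 10.1, so F = (-9.02, -4.55). ∠PFU = 89.8° gives FU at -63.0° from the x-axis; with |FU| = 9.5, U = (-4.70, -13.0). FU ⟂ UQ, so UQ runs at 27.0°; with |UQ| = 8.2, Q = (2.60, -9.30). ∠UQA = 58.9° gives QA at 148° from the x-axis; with |QA| = 19.0, A = (-13.5, 0.745). Then |PA| = |A − P| = 13.5.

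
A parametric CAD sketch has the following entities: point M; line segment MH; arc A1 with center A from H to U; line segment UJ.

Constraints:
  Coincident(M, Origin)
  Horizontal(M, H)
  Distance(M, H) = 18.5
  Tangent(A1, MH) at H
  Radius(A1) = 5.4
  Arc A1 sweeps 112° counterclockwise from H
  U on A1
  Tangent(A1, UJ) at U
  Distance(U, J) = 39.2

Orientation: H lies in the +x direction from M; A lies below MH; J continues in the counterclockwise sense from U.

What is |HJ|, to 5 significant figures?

44.826

On A1, H sits at bearing 90° from A; a 112° counterclockwise sweep puts U at bearing 202°, so U = A + 5.4·(cos 202°, sin 202°) = (13.493, -7.4229). Since A1 is tangent to UJ there, AU ⟂ UJ, so UJ runs along (−sin 202°, cos 202°); with |UJ| = 39.2, J = (28.178, -43.768). Then |HJ| = |J − H| = 44.826.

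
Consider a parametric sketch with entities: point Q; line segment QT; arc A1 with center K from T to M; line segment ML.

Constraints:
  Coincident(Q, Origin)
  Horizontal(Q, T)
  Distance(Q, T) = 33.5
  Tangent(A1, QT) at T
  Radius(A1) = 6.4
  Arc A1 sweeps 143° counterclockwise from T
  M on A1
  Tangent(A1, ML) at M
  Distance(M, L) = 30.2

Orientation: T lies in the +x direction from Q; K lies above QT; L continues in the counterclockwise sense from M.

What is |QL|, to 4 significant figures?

32.50

On A1, T sits at bearing -90° from K; a 143° counterclockwise sweep puts M at bearing 53°, so M = K + 6.4·(cos 53°, sin 53°) = (37.35, 11.51). Since A1 is tangent to ML there, KM ⟂ ML, so ML runs along (−sin 53°, cos 53°); with |ML| = 30.2, L = (13.23, 29.69). Then |QL| = |L − Q| = 32.50.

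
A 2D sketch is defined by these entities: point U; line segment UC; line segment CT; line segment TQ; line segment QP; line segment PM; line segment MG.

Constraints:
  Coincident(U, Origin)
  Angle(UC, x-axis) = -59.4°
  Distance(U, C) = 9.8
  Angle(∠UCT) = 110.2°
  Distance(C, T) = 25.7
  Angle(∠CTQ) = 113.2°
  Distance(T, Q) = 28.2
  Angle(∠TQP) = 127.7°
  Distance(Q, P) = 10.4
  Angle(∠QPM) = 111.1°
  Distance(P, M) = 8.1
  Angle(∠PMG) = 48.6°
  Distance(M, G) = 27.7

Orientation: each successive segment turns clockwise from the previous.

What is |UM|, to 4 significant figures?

36.67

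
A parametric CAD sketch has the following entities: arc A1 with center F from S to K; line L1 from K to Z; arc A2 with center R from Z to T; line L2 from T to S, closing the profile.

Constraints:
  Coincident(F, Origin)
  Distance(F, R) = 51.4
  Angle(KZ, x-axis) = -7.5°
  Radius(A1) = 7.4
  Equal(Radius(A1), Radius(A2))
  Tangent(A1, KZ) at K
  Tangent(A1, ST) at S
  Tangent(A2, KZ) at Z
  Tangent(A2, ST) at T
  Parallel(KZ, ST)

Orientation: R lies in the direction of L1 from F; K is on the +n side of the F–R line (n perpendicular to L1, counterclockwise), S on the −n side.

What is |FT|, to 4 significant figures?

51.93

The slot axis is L1's direction at -7.5°, so u = (cos -7.5°, sin -7.5°) = (0.9914, -0.1305) and n = (−sin -7.5°, cos -7.5°) = (0.1305, 0.9914). F is at the origin and R lies 51.4 along u from F, so R = 51.4·u = (50.96, -6.709). Tangency of A1 to both parallel lines with radius 7.4 puts K and S at F ± 7.4·n: K = (0.9659, 7.337), S = (-0.9659, -7.337). Equal radii place Z and T the same way about R: Z = R + 7.4·n = (51.93, 0.6276), T = R − 7.4·n = (49.99, -14.05). Then |FT| = |T − F| = 51.93.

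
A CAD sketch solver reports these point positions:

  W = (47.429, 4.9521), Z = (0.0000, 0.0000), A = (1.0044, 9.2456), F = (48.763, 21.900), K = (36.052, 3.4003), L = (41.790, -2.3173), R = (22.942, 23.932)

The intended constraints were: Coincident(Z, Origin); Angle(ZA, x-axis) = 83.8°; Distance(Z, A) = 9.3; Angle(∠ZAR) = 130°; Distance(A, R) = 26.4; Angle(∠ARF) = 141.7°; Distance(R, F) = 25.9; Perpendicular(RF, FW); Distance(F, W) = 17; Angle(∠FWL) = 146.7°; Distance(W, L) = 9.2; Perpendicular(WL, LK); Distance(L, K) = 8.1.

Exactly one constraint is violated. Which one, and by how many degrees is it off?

Perpendicular(WL, LK) — off by 7.10°.

Z = (0.00, 0.00) ✓; ZA at 83.80° ✓; |ZA| = 9.300 ✓; ∠ZAR = 130.0° ✓; |AR| = 26.40 ✓; ∠ARF = 141.7° ✓; |RF| = 25.90 ✓; ∠(RF, FW) = 90.00° ✓; |FW| = 17.00 ✓; ∠FWL = 146.7° ✓; |WL| = 9.200 ✓; ∠(WL, LK) = 97.10° ✗; |LK| = 8.100 ✓.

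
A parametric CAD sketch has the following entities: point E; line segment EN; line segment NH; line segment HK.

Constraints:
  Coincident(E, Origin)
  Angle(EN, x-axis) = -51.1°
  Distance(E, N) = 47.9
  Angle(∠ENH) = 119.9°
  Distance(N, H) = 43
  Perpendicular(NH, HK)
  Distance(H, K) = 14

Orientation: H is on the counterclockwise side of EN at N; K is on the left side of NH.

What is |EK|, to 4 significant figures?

72.32

∠ENH = 119.9°, so NH runs at -51.1° + (180° − 119.9°) = 9.000° from the x-axis; with |NH| = 43.0, H = N + 43.0·(cos 9.000°, sin 9.000°) = (72.55, -30.55). NH is perpendicular to HK; with |HK| = 14.0 on the left of NH, K = H + 14.0·(-0.1564, 0.9877) = (70.36, -16.72). Then |EK| = |K − E| = 72.32.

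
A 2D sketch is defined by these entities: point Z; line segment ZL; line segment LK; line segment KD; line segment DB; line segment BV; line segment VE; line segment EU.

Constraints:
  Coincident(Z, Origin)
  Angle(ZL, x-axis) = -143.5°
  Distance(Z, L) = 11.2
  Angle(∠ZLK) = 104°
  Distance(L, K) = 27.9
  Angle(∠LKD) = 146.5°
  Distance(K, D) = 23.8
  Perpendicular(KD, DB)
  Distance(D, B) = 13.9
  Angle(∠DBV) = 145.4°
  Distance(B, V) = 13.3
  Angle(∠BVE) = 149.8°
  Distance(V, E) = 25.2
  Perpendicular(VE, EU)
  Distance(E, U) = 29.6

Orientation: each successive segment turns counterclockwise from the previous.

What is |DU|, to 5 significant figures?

43.848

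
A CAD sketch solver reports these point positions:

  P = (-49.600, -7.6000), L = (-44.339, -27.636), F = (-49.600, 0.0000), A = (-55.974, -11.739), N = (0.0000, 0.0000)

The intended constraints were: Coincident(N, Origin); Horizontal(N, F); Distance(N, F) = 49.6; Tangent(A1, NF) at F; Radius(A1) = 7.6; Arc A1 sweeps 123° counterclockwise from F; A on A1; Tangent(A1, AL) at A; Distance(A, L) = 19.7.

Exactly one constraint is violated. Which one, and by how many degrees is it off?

Tangent(A1, AL) at A — off by 3.20°.

N = (0.00, 0.00) ✓; N.y = 0.00, F.y = 0.00 ✓; |NF| = 49.60 ✓; ∠(PF, FN) = 90.00° ✓; |PF| = 7.600 ✓; bearing(P→A) − bearing(P→F) = 123.0° ✓; |PA| = 7.600 ✓; ∠(PA, AL) = 86.80° ✗; |AL| = 19.70 ✓.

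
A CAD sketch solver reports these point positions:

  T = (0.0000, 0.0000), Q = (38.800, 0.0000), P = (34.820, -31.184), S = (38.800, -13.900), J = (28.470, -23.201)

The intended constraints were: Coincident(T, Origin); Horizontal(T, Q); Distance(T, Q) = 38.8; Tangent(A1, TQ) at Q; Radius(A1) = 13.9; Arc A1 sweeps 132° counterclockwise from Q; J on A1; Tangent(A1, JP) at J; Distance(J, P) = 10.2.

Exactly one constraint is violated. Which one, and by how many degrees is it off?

Tangent(A1, JP) at J — off by 3.50°.

T = (0.00, 0.00) ✓; T.y = 0.00, Q.y = 0.00 ✓; |TQ| = 38.80 ✓; ∠(SQ, QT) = 90.00° ✓; |SQ| = 13.90 ✓; bearing(S→J) − bearing(S→Q) = 132.0° ✓; |SJ| = 13.90 ✓; ∠(SJ, JP) = 93.50° ✗; |JP| = 10.20 ✓.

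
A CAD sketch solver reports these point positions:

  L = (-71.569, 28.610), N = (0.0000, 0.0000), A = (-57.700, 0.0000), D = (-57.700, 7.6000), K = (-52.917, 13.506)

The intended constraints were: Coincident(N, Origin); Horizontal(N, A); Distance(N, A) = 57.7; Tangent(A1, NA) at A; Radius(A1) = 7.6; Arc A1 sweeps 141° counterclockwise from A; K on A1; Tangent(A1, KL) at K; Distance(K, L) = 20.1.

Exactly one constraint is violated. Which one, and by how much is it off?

Distance(K, L) = 20.1 — off by 3.90.

N = (0.00, 0.00) ✓; N.y = 0.00, A.y = 0.00 ✓; |NA| = 57.70 ✓; ∠(DA, AN) = 90.00° ✓; |DA| = 7.600 ✓; bearing(D→K) − bearing(D→A) = 141.0° ✓; |DK| = 7.600 ✓; ∠(DK, KL) = 90.00° ✓; |KL| = 24.00 ✗.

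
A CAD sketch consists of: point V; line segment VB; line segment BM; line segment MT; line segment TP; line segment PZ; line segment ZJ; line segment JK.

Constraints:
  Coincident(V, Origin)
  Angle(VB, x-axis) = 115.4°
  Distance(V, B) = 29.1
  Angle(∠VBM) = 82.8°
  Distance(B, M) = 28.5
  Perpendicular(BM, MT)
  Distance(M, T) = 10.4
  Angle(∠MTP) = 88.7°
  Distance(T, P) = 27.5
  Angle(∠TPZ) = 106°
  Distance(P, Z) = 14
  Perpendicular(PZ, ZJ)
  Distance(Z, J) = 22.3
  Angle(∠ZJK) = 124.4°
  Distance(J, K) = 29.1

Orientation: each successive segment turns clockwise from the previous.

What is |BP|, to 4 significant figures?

9.828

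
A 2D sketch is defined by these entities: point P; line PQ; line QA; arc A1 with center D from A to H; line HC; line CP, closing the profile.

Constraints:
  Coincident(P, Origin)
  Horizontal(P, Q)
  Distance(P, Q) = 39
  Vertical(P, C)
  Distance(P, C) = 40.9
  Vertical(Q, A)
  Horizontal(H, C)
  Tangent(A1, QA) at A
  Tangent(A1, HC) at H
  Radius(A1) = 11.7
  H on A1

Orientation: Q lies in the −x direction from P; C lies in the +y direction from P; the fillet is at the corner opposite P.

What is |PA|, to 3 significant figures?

48.7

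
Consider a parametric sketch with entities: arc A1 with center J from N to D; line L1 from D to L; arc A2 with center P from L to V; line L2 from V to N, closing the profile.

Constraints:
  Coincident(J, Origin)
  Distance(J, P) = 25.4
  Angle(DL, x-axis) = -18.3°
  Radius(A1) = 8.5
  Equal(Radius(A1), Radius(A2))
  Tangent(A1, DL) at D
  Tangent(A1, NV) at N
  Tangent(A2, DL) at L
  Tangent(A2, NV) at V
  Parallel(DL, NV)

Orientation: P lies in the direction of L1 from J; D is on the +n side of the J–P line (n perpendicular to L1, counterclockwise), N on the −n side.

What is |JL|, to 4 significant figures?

26.78

Tangency of A1 to both parallel lines with radius 8.5 puts D and N at J ± 8.5·n: D = (2.669, 8.070), N = (-2.669, -8.070). Equal radii place L and V the same way about P: L = P + 8.5·n = (26.78, 0.09471), V = P − 8.5·n = (21.45, -16.05). Then |JL| = |L − J| = 26.78.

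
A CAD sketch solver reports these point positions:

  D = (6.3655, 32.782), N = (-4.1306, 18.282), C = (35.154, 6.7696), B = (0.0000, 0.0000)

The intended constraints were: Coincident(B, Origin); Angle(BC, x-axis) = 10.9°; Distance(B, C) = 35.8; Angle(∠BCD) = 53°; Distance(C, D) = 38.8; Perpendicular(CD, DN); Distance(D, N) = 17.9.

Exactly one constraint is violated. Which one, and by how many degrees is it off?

Perpendicular(CD, DN) — off by 6.20°.

B = (0.00, 0.00) ✓; BC at 10.90° ✓; |BC| = 35.80 ✓; ∠BCD = 53.00° ✓; |CD| = 38.80 ✓; ∠(CD, DN) = 96.20° ✗; |DN| = 17.90 ✓.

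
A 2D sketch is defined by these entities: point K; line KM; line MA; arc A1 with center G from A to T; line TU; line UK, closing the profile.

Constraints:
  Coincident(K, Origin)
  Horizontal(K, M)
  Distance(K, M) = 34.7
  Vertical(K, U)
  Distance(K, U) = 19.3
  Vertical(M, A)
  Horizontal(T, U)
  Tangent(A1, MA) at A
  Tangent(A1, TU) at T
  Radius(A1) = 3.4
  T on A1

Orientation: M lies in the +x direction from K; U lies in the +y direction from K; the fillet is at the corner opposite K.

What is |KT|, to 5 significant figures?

36.772

The virtual corner opposite K is at (34.700, 19.300). A1 meets MA tangentially, so GA is at right angles to MA and the tangent condition forces GT to be normal to TU, with radius 3.4, so the center G sits 3.4 in from both sides at G = (31.300, 15.900). That places the tangent points at A = (34.700, 15.900) on MA and T = (31.300, 19.300) on TU. Then |KT| = |T − K| = 36.772.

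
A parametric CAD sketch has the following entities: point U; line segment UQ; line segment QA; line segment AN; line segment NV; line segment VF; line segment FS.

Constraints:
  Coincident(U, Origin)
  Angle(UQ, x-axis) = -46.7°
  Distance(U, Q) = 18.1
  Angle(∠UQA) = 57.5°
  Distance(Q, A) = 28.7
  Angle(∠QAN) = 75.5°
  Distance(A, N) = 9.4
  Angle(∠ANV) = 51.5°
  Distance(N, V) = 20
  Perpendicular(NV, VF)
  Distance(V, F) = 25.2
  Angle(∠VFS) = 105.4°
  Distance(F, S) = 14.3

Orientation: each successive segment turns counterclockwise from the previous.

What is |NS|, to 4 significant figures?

29.66

U is at the origin; UQ runs at -46.7° with length 18.1, so Q = (12.41, -13.17). ∠UQA = 57.5° gives QA at 75.80° from the x-axis; with |QA| = 28.7, A = (19.45, 14.65). ∠QAN = 75.5° gives AN at -179.7° from the x-axis; with |AN| = 9.4, N = (10.05, 14.60). ∠ANV = 51.5° gives NV at -51.20° from the x-axis; with |NV| = 20.0, V = (22.59, -0.9856). NV ⟂ VF, so VF runs at 38.80°; with |VF| = 25.2, F = (42.23, 14.80). ∠VFS = 105.4° gives FS at 113.4° from the x-axis; with |FS| = 14.3, S = (36.55, 27.93). Then |NS| = |S − N| = 29.66.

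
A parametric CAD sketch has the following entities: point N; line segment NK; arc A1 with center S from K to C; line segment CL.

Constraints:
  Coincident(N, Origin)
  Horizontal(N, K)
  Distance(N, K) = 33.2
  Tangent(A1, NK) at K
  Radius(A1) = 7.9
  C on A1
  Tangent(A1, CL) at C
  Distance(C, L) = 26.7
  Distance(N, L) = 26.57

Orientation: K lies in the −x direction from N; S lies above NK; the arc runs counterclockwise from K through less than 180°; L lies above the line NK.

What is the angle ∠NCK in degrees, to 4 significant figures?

147.1°

N is at the origin; N and K share the same y with |NK| = 33.2 and K on the −x side, so K = (-33.20, 0.000). Tangency of A1 to NK means the radius SK is perpendicular to NK, so S = K + (0, 7.9) = (-33.20, 7.900). Since SC ⟂ CL (tangency), |SL| = √(7.9² + 26.7²) = 27.84 regardless of where C sits on A1. So L lies on both circle(N, 26.57) and circle(S, 27.84); the above-NK intersection is L = (-10.71, 24.32). C is the foot of the tangent from L: C = (-26.92, 3.103).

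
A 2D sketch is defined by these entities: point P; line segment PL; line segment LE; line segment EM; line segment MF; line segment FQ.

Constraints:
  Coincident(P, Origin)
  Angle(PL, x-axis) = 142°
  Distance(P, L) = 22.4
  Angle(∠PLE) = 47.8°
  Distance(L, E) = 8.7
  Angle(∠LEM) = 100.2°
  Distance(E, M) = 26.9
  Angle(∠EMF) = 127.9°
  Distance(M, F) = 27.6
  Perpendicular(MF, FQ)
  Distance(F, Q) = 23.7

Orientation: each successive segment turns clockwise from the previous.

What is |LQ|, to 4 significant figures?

38.52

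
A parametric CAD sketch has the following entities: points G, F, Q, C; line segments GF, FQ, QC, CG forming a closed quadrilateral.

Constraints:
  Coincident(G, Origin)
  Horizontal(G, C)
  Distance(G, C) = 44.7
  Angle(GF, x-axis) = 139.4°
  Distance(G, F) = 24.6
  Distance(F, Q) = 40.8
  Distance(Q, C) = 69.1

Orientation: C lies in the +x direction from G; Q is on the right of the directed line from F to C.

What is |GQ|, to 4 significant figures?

31.72

Checks: |FQ| = 40.80 ✓; |QC| = 69.10 ✓.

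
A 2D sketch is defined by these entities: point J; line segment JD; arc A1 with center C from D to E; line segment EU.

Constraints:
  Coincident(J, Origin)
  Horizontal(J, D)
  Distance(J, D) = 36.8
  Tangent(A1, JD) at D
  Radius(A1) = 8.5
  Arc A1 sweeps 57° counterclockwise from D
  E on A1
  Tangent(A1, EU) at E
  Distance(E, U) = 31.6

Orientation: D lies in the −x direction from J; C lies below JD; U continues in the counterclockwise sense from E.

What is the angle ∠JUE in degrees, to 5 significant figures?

30.583°

On A1, D sits at bearing 90° from C; a 57° counterclockwise sweep puts E at bearing 147°, so E = C + 8.5·(cos 147°, sin 147°) = (-43.929, -3.8706). Since A1 is tangent to EU there, CE ⟂ EU, so EU runs along (−sin 147°, cos 147°); with |EU| = 31.6, U = (-61.139, -30.373). Then cos ∠JUE = UJ·UE / (|UJ||UE|), giving 30.583°.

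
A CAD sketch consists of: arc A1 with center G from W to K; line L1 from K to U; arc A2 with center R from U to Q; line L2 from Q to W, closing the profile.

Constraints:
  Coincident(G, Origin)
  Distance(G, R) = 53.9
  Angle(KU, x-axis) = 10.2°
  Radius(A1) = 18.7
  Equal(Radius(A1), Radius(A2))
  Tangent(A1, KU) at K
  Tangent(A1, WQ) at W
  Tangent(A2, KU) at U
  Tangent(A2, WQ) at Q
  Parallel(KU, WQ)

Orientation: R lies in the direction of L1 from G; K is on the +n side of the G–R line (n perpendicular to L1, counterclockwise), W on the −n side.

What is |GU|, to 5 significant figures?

57.052

The slot axis is L1's direction at 10.2°, so u = (cos 10.2°, sin 10.2°) = (0.98420, 0.17708) and n = (−sin 10.2°, cos 10.2°) = (-0.17708, 0.98420). G is at the origin and R lies 53.9 along u from G, so R = 53.9·u = (53.048, 9.5449). Tangency of A1 to both parallel lines with radius 18.7 puts K and W at G ± 18.7·n: K = (-3.3115, 18.404), W = (3.3115, -18.404). Equal radii place U and Q the same way about R: U = R + 18.7·n = (49.737, 27.949), Q = R − 18.7·n = (56.360, -8.8596). Then |GU| = |U − G| = 57.052.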